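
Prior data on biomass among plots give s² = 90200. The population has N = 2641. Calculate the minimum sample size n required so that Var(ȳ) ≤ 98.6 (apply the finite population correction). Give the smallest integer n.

Without fpc, n₀ = s²/D = 90200/98.6 = 914.8073.
With fpc, (1 − n/N)·s²/n ≤ D requires n ≥ n₀/(1 + n₀/N) = 914.8073/(1 + 914.8073/2641) = 679.4536.
Rounding up, n = 680.

680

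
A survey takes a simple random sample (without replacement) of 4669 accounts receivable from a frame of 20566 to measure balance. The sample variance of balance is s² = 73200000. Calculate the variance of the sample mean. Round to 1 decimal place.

12118.6

Under SRS without replacement, Var(ȳ) = (1 − f)·s²/n with f = n/N = 4669/20566 = 0.22702519.
Var(ȳ) = (1 − 0.22702519)·73200000/4669 = 0.77297481·15677.875 = 12118.603.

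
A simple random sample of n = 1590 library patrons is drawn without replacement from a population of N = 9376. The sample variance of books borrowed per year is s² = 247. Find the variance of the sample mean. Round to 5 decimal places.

0.12900

Under SRS without replacement, Var(ȳ) = (1 − f)·s²/n with f = n/N = 1590/9376 = 0.16958191.
Var(ȳ) = (1 − 0.16958191)·247/1590 = 0.83041809·0.15534591 = 0.12900206.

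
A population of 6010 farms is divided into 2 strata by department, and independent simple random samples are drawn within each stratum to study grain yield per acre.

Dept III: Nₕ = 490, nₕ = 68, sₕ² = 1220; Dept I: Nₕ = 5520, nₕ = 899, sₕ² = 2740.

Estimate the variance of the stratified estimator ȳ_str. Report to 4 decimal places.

Var(ȳ_str) = Σₕ Wₕ²(1 − fₕ)sₕ²/nₕ with Wₕ = Nₕ/N, N = 6010.
Dept III: Wₕ = 0.08153078; term = 0.08153078²·(1 − 0.13877551)·1220/68 = 0.10270947.
Dept I: Wₕ = 0.91846922; term = 0.91846922²·(1 − 0.16286232)·2740/899 = 2.1523702.
Sum = 2.2550797.

2.2551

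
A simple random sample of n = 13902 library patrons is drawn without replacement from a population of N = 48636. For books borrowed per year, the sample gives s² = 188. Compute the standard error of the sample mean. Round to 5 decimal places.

Under SRS without replacement, Var(ȳ) = (1 − f)·s²/n with f = n/N = 13902/48636 = 0.28583765.
Var(ȳ) = (1 − 0.28583765)·188/13902 = 0.71416235·0.013523234 = 0.0096577846.
SE(ȳ) = √(0.0096577846) = 0.09827.

0.09827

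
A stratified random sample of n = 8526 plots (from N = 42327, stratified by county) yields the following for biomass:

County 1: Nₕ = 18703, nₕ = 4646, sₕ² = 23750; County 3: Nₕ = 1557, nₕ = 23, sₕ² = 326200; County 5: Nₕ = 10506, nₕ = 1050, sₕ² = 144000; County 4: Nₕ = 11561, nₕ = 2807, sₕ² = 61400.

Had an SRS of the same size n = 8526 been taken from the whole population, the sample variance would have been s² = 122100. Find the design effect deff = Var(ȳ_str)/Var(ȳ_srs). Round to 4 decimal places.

Var(ȳ_str) = Σ Wₕ²(1−fₕ)sₕ²/nₕ with Wₕ = Nₕ/42327:
  County 1: (18703/42327)²·(1−4646/18703)·23750/4646 = 0.75015905
  County 3: (1557/42327)²·(1−23/1557)·326200/23 = 18.907544
  County 5: (10506/42327)²·(1−1050/10506)·144000/1050 = 7.6047173
  County 4: (11561/42327)²·(1−2807/11561)·61400/2807 = 1.2356428
  → Var(ȳ_str) = 28.498063.
Var(ȳ_srs) = (1 − 8526/42327)·122100/8526 = 11.436217.
deff = 28.498063 / 11.436217 = 2.4919.

2.4919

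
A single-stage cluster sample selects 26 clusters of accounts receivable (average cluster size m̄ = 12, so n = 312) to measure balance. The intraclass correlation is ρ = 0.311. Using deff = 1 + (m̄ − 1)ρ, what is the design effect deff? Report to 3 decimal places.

4.421

deff = 1 + (12 − 1)·0.311 = 1 + 3.421 = 4.421.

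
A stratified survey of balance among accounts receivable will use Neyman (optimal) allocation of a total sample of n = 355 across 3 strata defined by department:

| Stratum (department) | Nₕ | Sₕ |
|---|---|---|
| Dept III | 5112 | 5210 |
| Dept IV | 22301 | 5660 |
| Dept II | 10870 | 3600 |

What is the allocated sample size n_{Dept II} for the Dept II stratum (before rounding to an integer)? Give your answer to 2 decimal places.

Neyman allocation: nₕ = n·NₕSₕ / Σⱼ NⱼSⱼ.
Σ NⱼSⱼ = 5112·5210 + 22301·5660 + 10870·3600 = 1.9198918 × 10^8.
n_{Dept II} = 355·10870·3600 / (1.9198918 × 10^8) = 72.36.

72.36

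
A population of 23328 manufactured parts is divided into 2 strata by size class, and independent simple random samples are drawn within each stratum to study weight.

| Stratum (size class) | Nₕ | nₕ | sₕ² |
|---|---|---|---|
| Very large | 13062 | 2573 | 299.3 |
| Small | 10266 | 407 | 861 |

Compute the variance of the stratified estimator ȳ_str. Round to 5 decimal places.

Var(ȳ_str) = Σₕ Wₕ²(1 − fₕ)sₕ²/nₕ with Wₕ = Nₕ/N, N = 23328.
Very large: Wₕ = 0.55992798; term = 0.55992798²·(1 − 0.19698362)·299.3/2573 = 0.029285705.
Small: Wₕ = 0.44007202; term = 0.44007202²·(1 − 0.03964543)·861/407 = 0.39344847.
Sum = 0.42273418.

0.42273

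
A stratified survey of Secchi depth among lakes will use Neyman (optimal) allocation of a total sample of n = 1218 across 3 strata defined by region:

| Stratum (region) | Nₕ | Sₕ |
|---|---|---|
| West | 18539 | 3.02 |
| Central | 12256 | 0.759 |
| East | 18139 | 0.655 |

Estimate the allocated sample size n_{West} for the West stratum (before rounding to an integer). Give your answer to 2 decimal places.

Neyman allocation: nₕ = n·NₕSₕ / Σⱼ NⱼSⱼ.
Σ NⱼSⱼ = 18539·3.02 + 12256·0.759 + 18139·0.655 = 77171.129.
n_{West} = 1218·18539·3.02 / 77171.129 = 883.66.

883.66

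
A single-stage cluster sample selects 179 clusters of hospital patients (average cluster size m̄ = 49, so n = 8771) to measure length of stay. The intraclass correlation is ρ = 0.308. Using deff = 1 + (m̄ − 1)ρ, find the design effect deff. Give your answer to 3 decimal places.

15.784

deff = 1 + (49 − 1)·0.308 = 1 + 14.784 = 15.784.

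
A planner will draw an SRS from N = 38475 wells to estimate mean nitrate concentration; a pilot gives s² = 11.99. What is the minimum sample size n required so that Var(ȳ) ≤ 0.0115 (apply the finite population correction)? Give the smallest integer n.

1016

Without fpc, n₀ = s²/D = 11.99/0.0115 = 1042.6087.
With fpc, (1 − n/N)·s²/n ≤ D requires n ≥ n₀/(1 + n₀/N) = 1042.6087/(1 + 1042.6087/38475) = 1015.1011.
Rounding up, n = 1016.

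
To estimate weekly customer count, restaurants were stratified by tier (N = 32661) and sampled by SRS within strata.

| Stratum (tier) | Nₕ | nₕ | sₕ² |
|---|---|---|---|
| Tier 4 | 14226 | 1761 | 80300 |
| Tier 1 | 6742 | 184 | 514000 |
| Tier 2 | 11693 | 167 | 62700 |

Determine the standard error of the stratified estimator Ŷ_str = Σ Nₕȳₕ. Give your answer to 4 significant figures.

426800

Var(Ŷ_str) = Σₕ Nₕ²(1 − fₕ)sₕ²/nₕ.
Tier 4: 14226²·(1 − 1761/14226)·80300/1761 = 8.0859542 × 10^9.
Tier 1: 6742²·(1 − 184/6742)·514000/184 = 1.2351095 × 10^11.
Tier 2: 11693²·(1 − 167/11693)·62700/167 = 5.0600596 × 10^10.
Sum = 1.821975 × 10^11.
SE = √(1.821975 × 10^11) = 426800.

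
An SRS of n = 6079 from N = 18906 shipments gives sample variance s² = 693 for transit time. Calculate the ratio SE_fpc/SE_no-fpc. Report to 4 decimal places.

0.8237

f = n/N = 6079/18906 = 0.32153814.
SE_no-fpc = √(s²/n) = 0.3376374; SE_fpc = √((1−f)s²/n) = 0.27810786.
Ratio = √(1−f) = 0.82368797.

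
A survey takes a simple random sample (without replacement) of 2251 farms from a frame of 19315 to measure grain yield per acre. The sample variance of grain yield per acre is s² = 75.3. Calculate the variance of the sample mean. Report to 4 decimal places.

Under SRS without replacement, Var(ȳ) = (1 − f)·s²/n with f = n/N = 2251/19315 = 0.11654155.
Var(ȳ) = (1 − 0.11654155)·75.3/2251 = 0.88345845·0.033451799 = 0.029553275.

0.0296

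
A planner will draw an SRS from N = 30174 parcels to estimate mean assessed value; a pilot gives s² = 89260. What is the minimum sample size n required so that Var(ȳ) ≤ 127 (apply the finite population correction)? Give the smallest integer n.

Without fpc, n₀ = s²/D = 89260/127 = 702.8346.
With fpc, (1 − n/N)·s²/n ≤ D requires n ≥ n₀/(1 + n₀/N) = 702.8346/(1 + 702.8346/30174) = 686.8363.
Rounding up, n = 687.

687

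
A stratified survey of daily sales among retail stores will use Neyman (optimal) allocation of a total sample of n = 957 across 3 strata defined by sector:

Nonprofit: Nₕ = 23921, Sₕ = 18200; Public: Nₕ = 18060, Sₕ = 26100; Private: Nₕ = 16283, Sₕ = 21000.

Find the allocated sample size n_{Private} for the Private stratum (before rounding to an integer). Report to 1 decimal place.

Neyman allocation: nₕ = n·NₕSₕ / Σⱼ NⱼSⱼ.
Σ NⱼSⱼ = 23921·18200 + 18060·26100 + 16283·21000 = 1.2486712 × 10^9.
n_{Private} = 957·16283·21000 / (1.2486712 × 10^9) = 262.1.

262.1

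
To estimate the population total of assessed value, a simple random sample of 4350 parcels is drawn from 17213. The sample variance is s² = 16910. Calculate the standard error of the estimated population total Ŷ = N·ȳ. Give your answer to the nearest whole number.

Var(Ŷ) = N²·Var(ȳ) = N²·(1 − n/N)·s²/n.
f = 4350/17213 = 0.25271597; Var(ȳ) = 0.74728403·16910/4350 = 2.9049593.
Var(Ŷ) = 17213² · 2.9049593 = 8.6070275 × 10^8.
SE(Ŷ) = √(8.6070275 × 10^8) = 29338.

29338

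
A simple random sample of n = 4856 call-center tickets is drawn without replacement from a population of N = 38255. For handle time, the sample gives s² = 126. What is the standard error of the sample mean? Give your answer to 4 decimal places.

Under SRS without replacement, Var(ȳ) = (1 − f)·s²/n with f = n/N = 4856/38255 = 0.12693766.
Var(ȳ) = (1 − 0.12693766)·126/4856 = 0.87306234·0.025947282 = 0.022653595.
SE(ȳ) = √(0.022653595) = 0.1505.

0.1505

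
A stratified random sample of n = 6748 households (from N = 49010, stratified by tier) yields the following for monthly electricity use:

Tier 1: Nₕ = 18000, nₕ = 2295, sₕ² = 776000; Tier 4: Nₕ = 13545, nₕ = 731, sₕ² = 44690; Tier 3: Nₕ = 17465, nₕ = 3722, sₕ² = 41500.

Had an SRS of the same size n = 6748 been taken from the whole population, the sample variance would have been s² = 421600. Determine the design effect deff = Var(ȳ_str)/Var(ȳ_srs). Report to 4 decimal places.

Var(ȳ_str) = Σ Wₕ²(1−fₕ)sₕ²/nₕ with Wₕ = Nₕ/49010:
  Tier 1: (18000/49010)²·(1−2295/18000)·776000/2295 = 39.794227
  Tier 4: (13545/49010)²·(1−731/13545)·44690/731 = 4.4176093
  Tier 3: (17465/49010)²·(1−3722/17465)·41500/3722 = 1.1141726
  → Var(ȳ_str) = 45.326009.
Var(ȳ_srs) = (1 − 6748/49010)·421600/6748 = 53.875445.
deff = 45.326009 / 53.875445 = 0.8413.

0.8413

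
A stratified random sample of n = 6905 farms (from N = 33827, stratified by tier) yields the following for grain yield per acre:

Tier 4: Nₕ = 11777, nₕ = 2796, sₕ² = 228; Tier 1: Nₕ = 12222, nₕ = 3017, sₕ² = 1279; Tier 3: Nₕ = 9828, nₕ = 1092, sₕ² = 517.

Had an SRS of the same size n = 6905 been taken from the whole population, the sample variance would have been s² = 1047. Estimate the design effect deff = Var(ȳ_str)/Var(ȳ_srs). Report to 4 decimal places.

Var(ȳ_str) = Σ Wₕ²(1−fₕ)sₕ²/nₕ with Wₕ = Nₕ/33827:
  Tier 4: (11777/33827)²·(1−2796/11777)·228/2796 = 0.0075375479
  Tier 1: (12222/33827)²·(1−3017/12222)·1279/3017 = 0.041680636
  Tier 3: (9828/33827)²·(1−1092/9828)·517/1092 = 0.035523742
  → Var(ȳ_str) = 0.084741926.
Var(ȳ_srs) = (1 − 6905/33827)·1047/6905 = 0.12067765.
deff = 0.084741926 / 0.12067765 = 0.7022.

0.7022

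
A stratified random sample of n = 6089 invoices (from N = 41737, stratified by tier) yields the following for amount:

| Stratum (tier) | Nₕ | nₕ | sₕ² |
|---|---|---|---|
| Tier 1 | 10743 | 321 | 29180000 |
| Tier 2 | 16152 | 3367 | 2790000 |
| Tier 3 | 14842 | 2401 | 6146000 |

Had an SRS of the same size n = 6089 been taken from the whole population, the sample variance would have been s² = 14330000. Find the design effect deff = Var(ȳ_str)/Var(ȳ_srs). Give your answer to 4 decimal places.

Var(ȳ_str) = Σ Wₕ²(1−fₕ)sₕ²/nₕ with Wₕ = Nₕ/41737:
  Tier 1: (10743/41737)²·(1−321/10743)·29180000/321 = 5842.7115
  Tier 2: (16152/41737)²·(1−3367/16152)·2790000/3367 = 98.230344
  Tier 3: (14842/41737)²·(1−2401/14842)·6146000/2401 = 271.3349
  → Var(ȳ_str) = 6212.2767.
Var(ȳ_srs) = (1 − 6089/41737)·14330000/6089 = 2010.0838.
deff = 6212.2767 / 2010.0838 = 3.0906.

3.0906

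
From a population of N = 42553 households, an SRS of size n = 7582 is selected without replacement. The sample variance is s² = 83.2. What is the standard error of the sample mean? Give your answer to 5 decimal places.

Under SRS without replacement, Var(ȳ) = (1 − f)·s²/n with f = n/N = 7582/42553 = 0.17817780.
Var(ȳ) = (1 − 0.17817780)·83.2/7582 = 0.82182220·0.010973358 = 0.0090181492.
SE(ȳ) = √(0.0090181492) = 0.09496.

0.09496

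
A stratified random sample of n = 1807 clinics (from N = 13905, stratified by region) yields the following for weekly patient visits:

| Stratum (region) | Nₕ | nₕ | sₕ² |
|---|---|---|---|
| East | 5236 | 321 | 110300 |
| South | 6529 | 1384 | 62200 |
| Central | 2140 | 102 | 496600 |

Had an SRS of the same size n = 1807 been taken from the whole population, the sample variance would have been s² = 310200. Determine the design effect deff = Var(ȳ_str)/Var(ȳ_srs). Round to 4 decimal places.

Var(ȳ_str) = Σ Wₕ²(1−fₕ)sₕ²/nₕ with Wₕ = Nₕ/13905:
  East: (5236/13905)²·(1−321/5236)·110300/321 = 45.735313
  South: (6529/13905)²·(1−1384/6529)·62200/1384 = 7.8080818
  Central: (2140/13905)²·(1−102/2140)·496600/102 = 109.82027
  → Var(ȳ_str) = 163.36366.
Var(ȳ_srs) = (1 − 1807/13905)·310200/1807 = 149.35722.
deff = 163.36366 / 149.35722 = 1.0938.

1.0938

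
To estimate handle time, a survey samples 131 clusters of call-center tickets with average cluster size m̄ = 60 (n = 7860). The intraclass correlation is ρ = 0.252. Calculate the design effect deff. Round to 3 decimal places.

deff = 1 + (60 − 1)·0.252 = 1 + 14.868 = 15.868.

15.868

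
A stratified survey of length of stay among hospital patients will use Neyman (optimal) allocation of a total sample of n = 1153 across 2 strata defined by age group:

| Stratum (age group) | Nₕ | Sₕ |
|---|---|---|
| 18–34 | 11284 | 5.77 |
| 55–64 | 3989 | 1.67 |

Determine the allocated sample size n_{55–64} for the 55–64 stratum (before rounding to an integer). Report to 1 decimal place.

Neyman allocation: nₕ = n·NₕSₕ / Σⱼ NⱼSⱼ.
Σ NⱼSⱼ = 11284·5.77 + 3989·1.67 = 71770.31.
n_{55–64} = 1153·3989·1.67 / 71770.31 = 107.0.

107.0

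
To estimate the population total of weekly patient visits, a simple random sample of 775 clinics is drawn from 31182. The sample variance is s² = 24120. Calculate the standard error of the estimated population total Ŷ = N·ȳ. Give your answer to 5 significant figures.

Var(Ŷ) = N²·Var(ȳ) = N²·(1 − n/N)·s²/n.
f = 775/31182 = 0.02485408; Var(ȳ) = 0.97514592·24120/775 = 30.349057.
Var(Ŷ) = 31182² · 30.349057 = 2.9508908 × 10^10.
SE(Ŷ) = √(2.9508908 × 10^10) = 171780.

171780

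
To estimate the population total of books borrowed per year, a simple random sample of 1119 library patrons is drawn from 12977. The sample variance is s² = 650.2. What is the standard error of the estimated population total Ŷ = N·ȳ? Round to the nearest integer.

9456

Var(Ŷ) = N²·Var(ȳ) = N²·(1 − n/N)·s²/n.
f = 1119/12977 = 0.08622948; Var(ȳ) = 0.91377052·650.2/1119 = 0.53095048.
Var(Ŷ) = 12977² · 0.53095048 = 8.9413404 × 10^7.
SE(Ŷ) = √(8.9413404 × 10^7) = 9456.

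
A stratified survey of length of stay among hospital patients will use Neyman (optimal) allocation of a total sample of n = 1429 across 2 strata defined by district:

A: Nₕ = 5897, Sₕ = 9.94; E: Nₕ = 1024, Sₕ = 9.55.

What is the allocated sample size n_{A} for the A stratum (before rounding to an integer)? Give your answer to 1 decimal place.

Neyman allocation: nₕ = n·NₕSₕ / Σⱼ NⱼSⱼ.
Σ NⱼSⱼ = 5897·9.94 + 1024·9.55 = 68395.38.
n_{A} = 1429·5897·9.94 / 68395.38 = 1224.7.

1224.7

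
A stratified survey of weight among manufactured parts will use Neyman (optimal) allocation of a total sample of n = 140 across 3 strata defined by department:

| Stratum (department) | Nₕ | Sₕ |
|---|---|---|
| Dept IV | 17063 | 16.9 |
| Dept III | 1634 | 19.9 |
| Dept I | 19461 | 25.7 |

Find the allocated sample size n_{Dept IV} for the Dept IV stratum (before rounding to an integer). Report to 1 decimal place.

49.2

Neyman allocation: nₕ = n·NₕSₕ / Σⱼ NⱼSⱼ.
Σ NⱼSⱼ = 17063·16.9 + 1634·19.9 + 19461·25.7 = 821029.
n_{Dept IV} = 140·17063·16.9 / 821029 = 49.2.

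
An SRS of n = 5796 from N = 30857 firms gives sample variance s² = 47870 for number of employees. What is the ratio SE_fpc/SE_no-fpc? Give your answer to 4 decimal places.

0.9012

f = n/N = 5796/30857 = 0.18783420.
SE_no-fpc = √(s²/n) = 2.8738727; SE_fpc = √((1−f)s²/n) = 2.589941.
Ratio = √(1−f) = 0.90120242.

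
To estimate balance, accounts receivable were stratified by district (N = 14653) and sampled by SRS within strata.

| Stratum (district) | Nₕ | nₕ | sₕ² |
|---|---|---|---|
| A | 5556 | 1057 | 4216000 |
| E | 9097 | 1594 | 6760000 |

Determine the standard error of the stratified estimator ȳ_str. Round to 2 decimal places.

42.57

Var(ȳ_str) = Σₕ Wₕ²(1 − fₕ)sₕ²/nₕ with Wₕ = Nₕ/N, N = 14653.
A: Wₕ = 0.37917150; term = 0.37917150²·(1 − 0.19024478)·4216000/1057 = 464.35566.
E: Wₕ = 0.62082850; term = 0.62082850²·(1 − 0.17522260)·6760000/1594 = 1348.1506.
Sum = 1812.5063.
SE = √(1812.5063) = 42.57.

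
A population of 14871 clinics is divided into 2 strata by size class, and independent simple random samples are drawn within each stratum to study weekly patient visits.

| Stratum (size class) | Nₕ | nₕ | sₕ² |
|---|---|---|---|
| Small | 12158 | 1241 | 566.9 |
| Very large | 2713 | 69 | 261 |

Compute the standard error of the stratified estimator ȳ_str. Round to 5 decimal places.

Var(ȳ_str) = Σₕ Wₕ²(1 − fₕ)sₕ²/nₕ with Wₕ = Nₕ/N, N = 14871.
Small: Wₕ = 0.81756439; term = 0.81756439²·(1 − 0.10207271)·566.9/1241 = 0.2741699.
Very large: Wₕ = 0.18243561; term = 0.18243561²·(1 − 0.02543310)·261/69 = 0.12269371.
Sum = 0.39686361.
SE = √(0.39686361) = 0.62997.

0.62997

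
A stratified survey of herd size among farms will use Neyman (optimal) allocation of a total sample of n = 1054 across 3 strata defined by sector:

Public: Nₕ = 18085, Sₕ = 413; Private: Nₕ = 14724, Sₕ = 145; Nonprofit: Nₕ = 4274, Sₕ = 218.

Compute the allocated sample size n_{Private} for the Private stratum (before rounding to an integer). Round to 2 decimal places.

Neyman allocation: nₕ = n·NₕSₕ / Σⱼ NⱼSⱼ.
Σ NⱼSⱼ = 18085·413 + 14724·145 + 4274·218 = 1.0535817 × 10^7.
n_{Private} = 1054·14724·145 / (1.0535817 × 10^7) = 213.58.

213.58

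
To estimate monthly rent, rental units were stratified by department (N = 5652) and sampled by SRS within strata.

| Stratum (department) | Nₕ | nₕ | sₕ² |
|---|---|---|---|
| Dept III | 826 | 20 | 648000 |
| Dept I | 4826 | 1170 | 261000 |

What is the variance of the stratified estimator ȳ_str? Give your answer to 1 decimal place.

Var(ȳ_str) = Σₕ Wₕ²(1 − fₕ)sₕ²/nₕ with Wₕ = Nₕ/N, N = 5652.
Dept III: Wₕ = 0.14614296; term = 0.14614296²·(1 − 0.02421308)·648000/20 = 675.23632.
Dept I: Wₕ = 0.85385704; term = 0.85385704²·(1 − 0.24243680)·261000/1170 = 123.2094.
Sum = 798.44572.

798.4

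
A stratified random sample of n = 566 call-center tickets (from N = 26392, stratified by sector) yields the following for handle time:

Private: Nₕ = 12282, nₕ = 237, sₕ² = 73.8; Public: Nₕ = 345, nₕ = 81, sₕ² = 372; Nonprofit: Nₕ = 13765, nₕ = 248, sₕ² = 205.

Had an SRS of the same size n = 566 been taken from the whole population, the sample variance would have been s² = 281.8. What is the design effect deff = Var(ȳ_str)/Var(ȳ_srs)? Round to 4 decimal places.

0.5902

Var(ȳ_str) = Σ Wₕ²(1−fₕ)sₕ²/nₕ with Wₕ = Nₕ/26392:
  Private: (12282/26392)²·(1−237/12282)·73.8/237 = 0.066136211
  Public: (345/26392)²·(1−81/345)·372/81 = 6.0053225 × 10^-4
  Nonprofit: (13765/26392)²·(1−248/13765)·205/248 = 0.22080764
  → Var(ȳ_str) = 0.28754438.
Var(ȳ_srs) = (1 − 566/26392)·281.8/566 = 0.48720238.
deff = 0.28754438 / 0.48720238 = 0.5902.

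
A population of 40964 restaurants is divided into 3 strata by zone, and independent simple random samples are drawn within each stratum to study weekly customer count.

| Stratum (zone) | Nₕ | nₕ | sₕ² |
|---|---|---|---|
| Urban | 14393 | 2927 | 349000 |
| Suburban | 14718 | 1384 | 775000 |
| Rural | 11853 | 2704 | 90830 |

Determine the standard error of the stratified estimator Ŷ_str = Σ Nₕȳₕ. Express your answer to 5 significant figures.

364990

Var(Ŷ_str) = Σₕ Nₕ²(1 − fₕ)sₕ²/nₕ.
Urban: 14393²·(1 − 2927/14393)·349000/2927 = 1.9677321 × 10^10.
Suburban: 14718²·(1 − 1384/14718)·775000/1384 = 1.0989422 × 10^11.
Rural: 11853²·(1 − 2704/11853)·90830/2704 = 3.6427095 × 10^9.
Sum = 1.3321425 × 10^11.
SE = √(1.3321425 × 10^11) = 364990.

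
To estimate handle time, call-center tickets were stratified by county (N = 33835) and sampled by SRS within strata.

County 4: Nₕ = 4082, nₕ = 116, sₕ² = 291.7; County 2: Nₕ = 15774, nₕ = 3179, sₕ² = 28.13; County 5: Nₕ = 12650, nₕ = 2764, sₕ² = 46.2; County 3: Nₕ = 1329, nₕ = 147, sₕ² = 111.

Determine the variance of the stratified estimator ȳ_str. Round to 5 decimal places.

Var(ȳ_str) = Σₕ Wₕ²(1 − fₕ)sₕ²/nₕ with Wₕ = Nₕ/N, N = 33835.
County 4: Wₕ = 0.12064430; term = 0.12064430²·(1 − 0.02841744)·291.7/116 = 0.035560822.
County 2: Wₕ = 0.46620364; term = 0.46620364²·(1 − 0.20153417)·28.13/3179 = 0.0015356309.
County 5: Wₕ = 0.37387321; term = 0.37387321²·(1 − 0.21849802)·46.2/2764 = 0.001825924.
County 3: Wₕ = 0.03927885; term = 0.03927885²·(1 − 0.11060948)·111/147 = 0.0010361336.
Sum = 0.039958511.

0.03996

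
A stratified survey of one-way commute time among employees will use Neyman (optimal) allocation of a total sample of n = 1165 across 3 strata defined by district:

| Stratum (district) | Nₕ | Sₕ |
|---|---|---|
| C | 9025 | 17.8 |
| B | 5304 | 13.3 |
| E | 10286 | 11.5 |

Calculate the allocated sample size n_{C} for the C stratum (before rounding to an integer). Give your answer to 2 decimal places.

535.52

Neyman allocation: nₕ = n·NₕSₕ / Σⱼ NⱼSⱼ.
Σ NⱼSⱼ = 9025·17.8 + 5304·13.3 + 10286·11.5 = 349477.2.
n_{C} = 1165·9025·17.8 / 349477.2 = 535.52.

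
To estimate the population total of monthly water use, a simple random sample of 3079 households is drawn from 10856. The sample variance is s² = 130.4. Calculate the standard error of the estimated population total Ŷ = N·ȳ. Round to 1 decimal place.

1890.9

Var(Ŷ) = N²·Var(ȳ) = N²·(1 − n/N)·s²/n.
f = 3079/10856 = 0.28362196; Var(ȳ) = 0.71637804·130.4/3079 = 0.030339622.
Var(Ŷ) = 10856² · 0.030339622 = 3.5756075 × 10^6.
SE(Ŷ) = √(3.5756075 × 10^6) = 1890.9.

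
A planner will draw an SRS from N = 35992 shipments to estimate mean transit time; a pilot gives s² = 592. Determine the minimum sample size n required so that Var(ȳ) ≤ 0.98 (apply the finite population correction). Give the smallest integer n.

Without fpc, n₀ = s²/D = 592/0.98 = 604.0816.
With fpc, (1 − n/N)·s²/n ≤ D requires n ≥ n₀/(1 + n₀/N) = 604.0816/(1 + 604.0816/35992) = 594.1102.
Rounding up, n = 595.

595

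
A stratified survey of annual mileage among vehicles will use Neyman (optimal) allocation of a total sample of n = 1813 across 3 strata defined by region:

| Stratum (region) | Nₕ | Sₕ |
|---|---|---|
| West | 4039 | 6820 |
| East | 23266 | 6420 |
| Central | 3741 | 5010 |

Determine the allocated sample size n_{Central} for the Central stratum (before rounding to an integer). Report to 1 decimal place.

Neyman allocation: nₕ = n·NₕSₕ / Σⱼ NⱼSⱼ.
Σ NⱼSⱼ = 4039·6820 + 23266·6420 + 3741·5010 = 1.9565611 × 10^8.
n_{Central} = 1813·3741·5010 / (1.9565611 × 10^8) = 173.7.

173.7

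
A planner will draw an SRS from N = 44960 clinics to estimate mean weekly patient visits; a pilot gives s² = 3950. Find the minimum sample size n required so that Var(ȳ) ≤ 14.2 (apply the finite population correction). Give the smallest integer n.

277

Without fpc, n₀ = s²/D = 3950/14.2 = 278.1690.
With fpc, (1 − n/N)·s²/n ≤ D requires n ≥ n₀/(1 + n₀/N) = 278.1690/(1 + 278.1690/44960) = 276.4585.
Rounding up, n = 277.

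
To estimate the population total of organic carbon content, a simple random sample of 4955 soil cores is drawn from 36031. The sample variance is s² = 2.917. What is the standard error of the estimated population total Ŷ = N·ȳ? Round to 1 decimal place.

Var(Ŷ) = N²·Var(ȳ) = N²·(1 − n/N)·s²/n.
f = 4955/36031 = 0.13752047; Var(ȳ) = 0.86247953·2.917/4955 = 5.0774022 × 10^-4.
Var(Ŷ) = 36031² · (5.0774022 × 10^-4) = 659165.09.
SE(Ŷ) = √(659165.09) = 811.9.

811.9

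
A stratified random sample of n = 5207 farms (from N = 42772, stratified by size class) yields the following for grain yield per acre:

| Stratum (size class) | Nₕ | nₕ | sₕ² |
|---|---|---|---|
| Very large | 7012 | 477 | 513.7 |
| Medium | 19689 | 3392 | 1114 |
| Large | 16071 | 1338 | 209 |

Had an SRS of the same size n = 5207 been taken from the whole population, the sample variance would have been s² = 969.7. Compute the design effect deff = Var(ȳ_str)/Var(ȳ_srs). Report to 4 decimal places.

0.6407

Var(ȳ_str) = Σ Wₕ²(1−fₕ)sₕ²/nₕ with Wₕ = Nₕ/42772:
  Very large: (7012/42772)²·(1−477/7012)·513.7/477 = 0.026974883
  Medium: (19689/42772)²·(1−3392/19689)·1114/3392 = 0.05760253
  Large: (16071/42772)²·(1−1338/16071)·209/1338 = 0.020216462
  → Var(ȳ_str) = 0.10479388.
Var(ȳ_srs) = (1 − 5207/42772)·969.7/5207 = 0.1635587.
deff = 0.10479388 / 0.1635587 = 0.6407.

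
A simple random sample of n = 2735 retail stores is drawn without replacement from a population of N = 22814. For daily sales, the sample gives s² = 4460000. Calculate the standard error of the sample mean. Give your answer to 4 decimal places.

Under SRS without replacement, Var(ȳ) = (1 − f)·s²/n with f = n/N = 2735/22814 = 0.11988253.
Var(ȳ) = (1 − 0.11988253)·4460000/2735 = 0.88011747·1630.713 = 1435.219.
SE(ȳ) = √(1435.219) = 37.8843.

37.8843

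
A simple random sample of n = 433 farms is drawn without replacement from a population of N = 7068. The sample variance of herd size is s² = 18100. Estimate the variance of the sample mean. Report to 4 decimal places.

Under SRS without replacement, Var(ȳ) = (1 − f)·s²/n with f = n/N = 433/7068 = 0.06126203.
Var(ȳ) = (1 − 0.06126203)·18100/433 = 0.93873797·41.801386 = 39.240548.

39.2405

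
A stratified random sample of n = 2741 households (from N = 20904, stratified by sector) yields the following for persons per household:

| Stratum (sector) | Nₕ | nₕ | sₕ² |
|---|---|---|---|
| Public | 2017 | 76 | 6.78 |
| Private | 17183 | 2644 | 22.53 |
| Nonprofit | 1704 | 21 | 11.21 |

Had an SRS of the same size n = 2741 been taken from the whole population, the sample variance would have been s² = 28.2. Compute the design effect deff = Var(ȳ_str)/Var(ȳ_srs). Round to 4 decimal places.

Var(ȳ_str) = Σ Wₕ²(1−fₕ)sₕ²/nₕ with Wₕ = Nₕ/20904:
  Public: (2017/20904)²·(1−76/2017)·6.78/76 = 7.9926122 × 10^-4
  Private: (17183/20904)²·(1−2644/17183)·22.53/2644 = 0.004871632
  Nonprofit: (1704/20904)²·(1−21/1704)·11.21/21 = 0.0035033315
  → Var(ȳ_str) = 0.0091742247.
Var(ȳ_srs) = (1 − 2741/20904)·28.2/2741 = 0.0089391919.
deff = 0.0091742247 / 0.0089391919 = 1.0263.

1.0263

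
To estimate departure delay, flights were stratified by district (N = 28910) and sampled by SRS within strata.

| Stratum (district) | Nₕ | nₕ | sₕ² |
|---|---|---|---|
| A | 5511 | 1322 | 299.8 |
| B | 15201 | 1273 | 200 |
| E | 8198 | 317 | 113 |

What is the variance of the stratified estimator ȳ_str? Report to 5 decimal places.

0.07362

Var(ȳ_str) = Σₕ Wₕ²(1 − fₕ)sₕ²/nₕ with Wₕ = Nₕ/N, N = 28910.
A: Wₕ = 0.19062608; term = 0.19062608²·(1 − 0.23988387)·299.8/1322 = 0.0062638992.
B: Wₕ = 0.52580422; term = 0.52580422²·(1 − 0.08374449)·200/1273 = 0.039798465.
E: Wₕ = 0.28356970; term = 0.28356970²·(1 − 0.03866797)·113/317 = 0.02755575.
Sum = 0.073618114.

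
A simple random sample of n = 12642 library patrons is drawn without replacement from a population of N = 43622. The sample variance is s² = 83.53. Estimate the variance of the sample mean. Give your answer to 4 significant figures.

Under SRS without replacement, Var(ȳ) = (1 − f)·s²/n with f = n/N = 12642/43622 = 0.28980790.
Var(ȳ) = (1 − 0.28980790)·83.53/12642 = 0.71019210·0.0066073406 = 0.0046924811.

0.004692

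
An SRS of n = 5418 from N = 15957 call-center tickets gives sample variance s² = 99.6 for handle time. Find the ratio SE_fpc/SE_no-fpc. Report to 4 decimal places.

0.8127

f = n/N = 5418/15957 = 0.33953751.
SE_no-fpc = √(s²/n) = 0.13558454; SE_fpc = √((1−f)s²/n) = 0.11018799.
Ratio = √(1−f) = 0.81268844.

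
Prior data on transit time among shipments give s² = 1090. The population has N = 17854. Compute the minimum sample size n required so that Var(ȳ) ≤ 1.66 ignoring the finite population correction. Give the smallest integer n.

657

Without fpc, n₀ = s²/D = 1090/1.66 = 656.6265.
Rounding up, n = 657.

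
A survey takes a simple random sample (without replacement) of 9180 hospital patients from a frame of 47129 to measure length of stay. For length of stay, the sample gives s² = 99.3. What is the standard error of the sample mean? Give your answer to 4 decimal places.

0.0933

Under SRS without replacement, Var(ȳ) = (1 − f)·s²/n with f = n/N = 9180/47129 = 0.19478453.
Var(ȳ) = (1 − 0.19478453)·99.3/9180 = 0.80521547·0.010816993 = 0.0087100105.
SE(ȳ) = √(0.0087100105) = 0.0933.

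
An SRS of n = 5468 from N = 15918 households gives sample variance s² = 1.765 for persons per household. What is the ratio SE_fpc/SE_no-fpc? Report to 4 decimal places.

f = n/N = 5468/15918 = 0.34351049.
SE_no-fpc = √(s²/n) = 0.017966277; SE_fpc = √((1−f)s²/n) = 0.014557004.
Ratio = √(1−f) = 0.81024040.

0.8102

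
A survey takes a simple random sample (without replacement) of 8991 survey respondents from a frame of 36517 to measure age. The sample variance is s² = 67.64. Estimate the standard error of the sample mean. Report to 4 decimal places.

0.0753

Under SRS without replacement, Var(ȳ) = (1 − f)·s²/n with f = n/N = 8991/36517 = 0.24621409.
Var(ȳ) = (1 − 0.24621409)·67.64/8991 = 0.75378591·0.0075230786 = 0.0056707907.
SE(ȳ) = √(0.0056707907) = 0.0753.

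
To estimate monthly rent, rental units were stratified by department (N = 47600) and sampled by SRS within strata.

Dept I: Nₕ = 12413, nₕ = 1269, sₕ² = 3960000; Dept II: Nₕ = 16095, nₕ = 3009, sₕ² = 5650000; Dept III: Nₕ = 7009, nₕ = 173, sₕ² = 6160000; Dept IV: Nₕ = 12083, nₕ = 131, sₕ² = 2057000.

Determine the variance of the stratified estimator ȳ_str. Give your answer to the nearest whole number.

Var(ȳ_str) = Σₕ Wₕ²(1 − fₕ)sₕ²/nₕ with Wₕ = Nₕ/N, N = 47600.
Dept I: Wₕ = 0.26077731; term = 0.26077731²·(1 − 0.10223153)·3960000/1269 = 190.51866.
Dept II: Wₕ = 0.33813025; term = 0.33813025²·(1 − 0.18695247)·5650000/3009 = 174.54614.
Dept III: Wₕ = 0.14724790; term = 0.14724790²·(1 − 0.02468255)·6160000/173 = 752.97198.
Dept IV: Wₕ = 0.25384454; term = 0.25384454²·(1 − 0.01084168)·2057000/131 = 1000.8395.
Sum = 2118.8763.

2119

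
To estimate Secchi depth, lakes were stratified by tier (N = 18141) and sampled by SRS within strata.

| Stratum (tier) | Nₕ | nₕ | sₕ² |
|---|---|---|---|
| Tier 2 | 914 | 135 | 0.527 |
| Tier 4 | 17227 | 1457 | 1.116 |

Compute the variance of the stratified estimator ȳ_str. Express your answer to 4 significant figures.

Var(ȳ_str) = Σₕ Wₕ²(1 − fₕ)sₕ²/nₕ with Wₕ = Nₕ/N, N = 18141.
Tier 2: Wₕ = 0.05038311; term = 0.05038311²·(1 − 0.14770241)·0.527/135 = 8.4457467 × 10^-6.
Tier 4: Wₕ = 0.94961689; term = 0.94961689²·(1 − 0.08457654)·1.116/1457 = 6.3230053 × 10^-4.
Sum = 6.4074628 × 10^-4.

6.407 × 10^-4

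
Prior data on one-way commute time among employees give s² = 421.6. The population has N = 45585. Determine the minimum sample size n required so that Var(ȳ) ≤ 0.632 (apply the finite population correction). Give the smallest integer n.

Without fpc, n₀ = s²/D = 421.6/0.632 = 667.0886.
With fpc, (1 − n/N)·s²/n ≤ D requires n ≥ n₀/(1 + n₀/N) = 667.0886/(1 + 667.0886/45585) = 657.4673.
Rounding up, n = 658.

658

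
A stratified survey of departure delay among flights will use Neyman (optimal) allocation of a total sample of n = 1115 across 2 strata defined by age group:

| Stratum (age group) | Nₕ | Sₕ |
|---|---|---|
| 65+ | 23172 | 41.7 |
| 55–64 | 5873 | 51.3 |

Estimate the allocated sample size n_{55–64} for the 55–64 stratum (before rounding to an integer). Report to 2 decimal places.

265.02

Neyman allocation: nₕ = n·NₕSₕ / Σⱼ NⱼSⱼ.
Σ NⱼSⱼ = 23172·41.7 + 5873·51.3 = 1.2675573 × 10^6.
n_{55–64} = 1115·5873·51.3 / (1.2675573 × 10^6) = 265.02.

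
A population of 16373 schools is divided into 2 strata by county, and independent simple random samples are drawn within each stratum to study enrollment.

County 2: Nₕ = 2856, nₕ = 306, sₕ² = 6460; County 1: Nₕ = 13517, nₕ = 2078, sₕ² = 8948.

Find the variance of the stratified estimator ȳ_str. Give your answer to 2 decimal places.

Var(ȳ_str) = Σₕ Wₕ²(1 − fₕ)sₕ²/nₕ with Wₕ = Nₕ/N, N = 16373.
County 2: Wₕ = 0.17443352; term = 0.17443352²·(1 − 0.10714286)·6460/306 = 0.57352579.
County 1: Wₕ = 0.82556648; term = 0.82556648²·(1 − 0.15373234)·8948/2078 = 2.4836608.
Sum = 3.0571866.

3.06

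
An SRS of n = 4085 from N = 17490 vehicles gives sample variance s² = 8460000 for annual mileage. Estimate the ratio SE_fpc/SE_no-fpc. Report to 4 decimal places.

f = n/N = 4085/17490 = 0.23356204.
SE_no-fpc = √(s²/n) = 45.508147; SE_fpc = √((1−f)s²/n) = 39.840764.
Ratio = √(1−f) = 0.87546443.

0.8755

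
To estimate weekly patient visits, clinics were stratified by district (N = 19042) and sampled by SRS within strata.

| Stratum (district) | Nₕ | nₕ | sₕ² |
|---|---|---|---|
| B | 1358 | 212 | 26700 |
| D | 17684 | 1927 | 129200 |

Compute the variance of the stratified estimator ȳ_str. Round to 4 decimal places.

52.0646

Var(ȳ_str) = Σₕ Wₕ²(1 − fₕ)sₕ²/nₕ with Wₕ = Nₕ/N, N = 19042.
B: Wₕ = 0.07131604; term = 0.07131604²·(1 − 0.15611193)·26700/212 = 0.5405485.
D: Wₕ = 0.92868396; term = 0.92868396²·(1 − 0.10896856)·129200/1927 = 51.524017.
Sum = 52.064566.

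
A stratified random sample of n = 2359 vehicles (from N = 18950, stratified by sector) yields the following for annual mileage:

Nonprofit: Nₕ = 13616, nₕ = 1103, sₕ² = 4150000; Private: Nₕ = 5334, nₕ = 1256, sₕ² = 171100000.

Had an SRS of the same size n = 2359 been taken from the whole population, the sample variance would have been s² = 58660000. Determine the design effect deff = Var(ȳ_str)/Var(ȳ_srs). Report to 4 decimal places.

0.4610

Var(ȳ_str) = Σ Wₕ²(1−fₕ)sₕ²/nₕ with Wₕ = Nₕ/18950:
  Nonprofit: (13616/18950)²·(1−1103/13616)·4150000/1103 = 1785.1107
  Private: (5334/18950)²·(1−1256/5334)·171100000/1256 = 8251.6761
  → Var(ȳ_str) = 10036.787.
Var(ȳ_srs) = (1 − 2359/18950)·58660000/2359 = 21770.954.
deff = 10036.787 / 21770.954 = 0.4610.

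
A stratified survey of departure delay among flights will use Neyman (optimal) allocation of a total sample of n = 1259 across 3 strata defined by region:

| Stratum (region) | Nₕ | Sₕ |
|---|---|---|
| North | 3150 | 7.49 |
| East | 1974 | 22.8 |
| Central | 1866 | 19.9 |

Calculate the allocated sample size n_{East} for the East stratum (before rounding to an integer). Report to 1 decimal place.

Neyman allocation: nₕ = n·NₕSₕ / Σⱼ NⱼSⱼ.
Σ NⱼSⱼ = 3150·7.49 + 1974·22.8 + 1866·19.9 = 105734.1.
n_{East} = 1259·1974·22.8 / 105734.1 = 535.9.

535.9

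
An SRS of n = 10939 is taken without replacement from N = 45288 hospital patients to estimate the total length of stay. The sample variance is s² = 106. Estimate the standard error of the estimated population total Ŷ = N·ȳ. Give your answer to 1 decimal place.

Var(Ŷ) = N²·Var(ȳ) = N²·(1 − n/N)·s²/n.
f = 10939/45288 = 0.24154301; Var(ȳ) = 0.75845699·106/10939 = 0.0073495238.
Var(Ŷ) = 45288² · 0.0073495238 = 1.5073895 × 10^7.
SE(Ŷ) = √(1.5073895 × 10^7) = 3882.5.

3882.5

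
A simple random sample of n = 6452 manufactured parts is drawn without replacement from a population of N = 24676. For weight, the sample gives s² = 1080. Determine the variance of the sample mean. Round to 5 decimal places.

0.12362

Under SRS without replacement, Var(ȳ) = (1 − f)·s²/n with f = n/N = 6452/24676 = 0.26146863.
Var(ȳ) = (1 − 0.26146863)·1080/6452 = 0.73853137·0.16738996 = 0.12362273.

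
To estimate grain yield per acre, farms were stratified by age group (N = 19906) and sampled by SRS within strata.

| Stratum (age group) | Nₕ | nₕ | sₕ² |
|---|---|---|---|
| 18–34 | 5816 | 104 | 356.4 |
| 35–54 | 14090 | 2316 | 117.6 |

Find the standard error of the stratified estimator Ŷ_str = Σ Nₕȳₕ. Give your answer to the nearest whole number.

11058

Var(Ŷ_str) = Σₕ Nₕ²(1 − fₕ)sₕ²/nₕ.
18–34: 5816²·(1 − 104/5816)·356.4/104 = 1.1384578 × 10^8.
35–54: 14090²·(1 − 2316/14090)·117.6/2316 = 8.4237175 × 10^6.
Sum = 1.222695 × 10^8.
SE = √(1.222695 × 10^8) = 11058.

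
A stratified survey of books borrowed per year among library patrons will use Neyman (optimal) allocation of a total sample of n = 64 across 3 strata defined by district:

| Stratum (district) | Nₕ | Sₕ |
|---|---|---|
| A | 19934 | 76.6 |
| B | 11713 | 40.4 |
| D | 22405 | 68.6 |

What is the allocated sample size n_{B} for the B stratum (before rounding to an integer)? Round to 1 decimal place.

Neyman allocation: nₕ = n·NₕSₕ / Σⱼ NⱼSⱼ.
Σ NⱼSⱼ = 19934·76.6 + 11713·40.4 + 22405·68.6 = 3.5371326 × 10^6.
n_{B} = 64·11713·40.4 / (3.5371326 × 10^6) = 8.6.

8.6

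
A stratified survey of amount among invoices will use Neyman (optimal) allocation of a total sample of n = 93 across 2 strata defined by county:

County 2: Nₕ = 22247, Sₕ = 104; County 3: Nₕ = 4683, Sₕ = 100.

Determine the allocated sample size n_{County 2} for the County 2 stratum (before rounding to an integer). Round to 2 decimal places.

Neyman allocation: nₕ = n·NₕSₕ / Σⱼ NⱼSⱼ.
Σ NⱼSⱼ = 22247·104 + 4683·100 = 2.781988 × 10^6.
n_{County 2} = 93·22247·104 / (2.781988 × 10^6) = 77.35.

77.35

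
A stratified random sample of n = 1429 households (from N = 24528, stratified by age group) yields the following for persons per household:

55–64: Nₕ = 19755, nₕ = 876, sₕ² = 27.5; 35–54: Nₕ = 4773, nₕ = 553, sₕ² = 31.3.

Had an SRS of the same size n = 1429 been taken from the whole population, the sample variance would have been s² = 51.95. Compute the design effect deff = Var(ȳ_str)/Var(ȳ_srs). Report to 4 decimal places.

0.6238

Var(ȳ_str) = Σ Wₕ²(1−fₕ)sₕ²/nₕ with Wₕ = Nₕ/24528:
  55–64: (19755/24528)²·(1−876/19755)·27.5/876 = 0.019460784
  35–54: (4773/24528)²·(1−553/4773)·31.3/553 = 0.0018949546
  → Var(ȳ_str) = 0.021355739.
Var(ȳ_srs) = (1 − 1429/24528)·51.95/1429 = 0.034236106.
deff = 0.021355739 / 0.034236106 = 0.6238.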